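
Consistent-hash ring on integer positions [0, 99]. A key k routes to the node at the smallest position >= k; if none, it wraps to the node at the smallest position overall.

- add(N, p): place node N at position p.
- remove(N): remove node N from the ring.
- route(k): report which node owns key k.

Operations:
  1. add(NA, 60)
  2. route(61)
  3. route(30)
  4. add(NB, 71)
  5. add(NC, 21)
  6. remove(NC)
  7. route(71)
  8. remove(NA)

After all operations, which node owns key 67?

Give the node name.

Answer: NB

Derivation:
Op 1: add NA@60 -> ring=[60:NA]
Op 2: route key 61: none >= 61, wrap to smallest pos 60 -> NA
Op 3: route key 30: smallest pos >= 30 is 60 -> NA
Op 4: add NB@71 -> ring=[60:NA,71:NB]
Op 5: add NC@21 -> ring=[21:NC,60:NA,71:NB]
Op 6: remove NC -> ring=[60:NA,71:NB]
Op 7: route key 71: smallest pos >= 71 is 71 -> NB
Op 8: remove NA -> ring=[71:NB]
Final route key 67: smallest pos >= 67 is 71 -> NB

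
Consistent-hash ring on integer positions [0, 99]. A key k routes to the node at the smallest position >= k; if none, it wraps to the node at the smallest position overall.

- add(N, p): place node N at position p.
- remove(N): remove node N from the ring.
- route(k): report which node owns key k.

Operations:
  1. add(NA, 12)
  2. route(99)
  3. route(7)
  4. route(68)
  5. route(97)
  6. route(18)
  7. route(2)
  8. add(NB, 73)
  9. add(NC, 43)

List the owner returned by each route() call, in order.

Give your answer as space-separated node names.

Op 1: add NA@12 -> ring=[12:NA]
Op 2: route key 99: none >= 99, wrap to smallest pos 12 -> NA
Op 3: route key 7: smallest pos >= 7 is 12 -> NA
Op 4: route key 68: none >= 68, wrap to smallest pos 12 -> NA
Op 5: route key 97: none >= 97, wrap to smallest pos 12 -> NA
Op 6: route key 18: none >= 18, wrap to smallest pos 12 -> NA
Op 7: route key 2: smallest pos >= 2 is 12 -> NA
Op 8: add NB@73 -> ring=[12:NA,73:NB]
Op 9: add NC@43 -> ring=[12:NA,43:NC,73:NB]

Answer: NA NA NA NA NA NA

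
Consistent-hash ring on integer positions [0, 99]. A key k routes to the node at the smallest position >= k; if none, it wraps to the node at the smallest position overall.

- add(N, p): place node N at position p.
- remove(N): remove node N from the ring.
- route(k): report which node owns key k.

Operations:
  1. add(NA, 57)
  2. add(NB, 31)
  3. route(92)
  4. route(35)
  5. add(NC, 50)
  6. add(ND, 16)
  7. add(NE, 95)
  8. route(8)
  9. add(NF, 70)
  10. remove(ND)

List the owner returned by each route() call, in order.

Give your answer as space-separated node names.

Op 1: add NA@57 -> ring=[57:NA]
Op 2: add NB@31 -> ring=[31:NB,57:NA]
Op 3: route key 92: none >= 92, wrap to smallest pos 31 -> NB
Op 4: route key 35: smallest pos >= 35 is 57 -> NA
Op 5: add NC@50 -> ring=[31:NB,50:NC,57:NA]
Op 6: add ND@16 -> ring=[16:ND,31:NB,50:NC,57:NA]
Op 7: add NE@95 -> ring=[16:ND,31:NB,50:NC,57:NA,95:NE]
Op 8: route key 8: smallest pos >= 8 is 16 -> ND
Op 9: add NF@70 -> ring=[16:ND,31:NB,50:NC,57:NA,70:NF,95:NE]
Op 10: remove ND -> ring=[31:NB,50:NC,57:NA,70:NF,95:NE]

Answer: NB NA ND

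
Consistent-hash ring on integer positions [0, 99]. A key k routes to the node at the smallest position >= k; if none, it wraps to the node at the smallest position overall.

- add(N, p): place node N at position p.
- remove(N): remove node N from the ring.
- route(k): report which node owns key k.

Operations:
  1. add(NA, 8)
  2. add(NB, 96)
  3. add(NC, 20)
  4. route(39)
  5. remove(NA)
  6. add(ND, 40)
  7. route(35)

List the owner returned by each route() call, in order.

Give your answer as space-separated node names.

Answer: NB ND

Derivation:
Op 1: add NA@8 -> ring=[8:NA]
Op 2: add NB@96 -> ring=[8:NA,96:NB]
Op 3: add NC@20 -> ring=[8:NA,20:NC,96:NB]
Op 4: route key 39: smallest pos >= 39 is 96 -> NB
Op 5: remove NA -> ring=[20:NC,96:NB]
Op 6: add ND@40 -> ring=[20:NC,40:ND,96:NB]
Op 7: route key 35: smallest pos >= 35 is 40 -> ND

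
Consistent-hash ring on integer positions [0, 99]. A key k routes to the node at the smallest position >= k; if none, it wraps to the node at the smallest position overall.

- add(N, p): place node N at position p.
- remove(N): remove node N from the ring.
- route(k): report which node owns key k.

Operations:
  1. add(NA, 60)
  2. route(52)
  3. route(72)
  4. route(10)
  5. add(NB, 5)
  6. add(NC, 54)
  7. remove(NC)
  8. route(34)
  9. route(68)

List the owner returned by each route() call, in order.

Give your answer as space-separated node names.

Answer: NA NA NA NA NB

Derivation:
Op 1: add NA@60 -> ring=[60:NA]
Op 2: route key 52: smallest pos >= 52 is 60 -> NA
Op 3: route key 72: none >= 72, wrap to smallest pos 60 -> NA
Op 4: route key 10: smallest pos >= 10 is 60 -> NA
Op 5: add NB@5 -> ring=[5:NB,60:NA]
Op 6: add NC@54 -> ring=[5:NB,54:NC,60:NA]
Op 7: remove NC -> ring=[5:NB,60:NA]
Op 8: route key 34: smallest pos >= 34 is 60 -> NA
Op 9: route key 68: none >= 68, wrap to smallest pos 5 -> NB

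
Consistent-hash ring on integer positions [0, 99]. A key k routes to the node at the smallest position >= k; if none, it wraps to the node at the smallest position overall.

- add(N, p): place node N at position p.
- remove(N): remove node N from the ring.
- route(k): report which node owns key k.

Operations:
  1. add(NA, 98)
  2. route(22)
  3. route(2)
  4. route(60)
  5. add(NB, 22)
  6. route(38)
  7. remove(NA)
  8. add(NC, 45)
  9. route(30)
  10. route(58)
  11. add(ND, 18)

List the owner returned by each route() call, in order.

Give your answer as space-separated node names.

Answer: NA NA NA NA NC NB

Derivation:
Op 1: add NA@98 -> ring=[98:NA]
Op 2: route key 22: smallest pos >= 22 is 98 -> NA
Op 3: route key 2: smallest pos >= 2 is 98 -> NA
Op 4: route key 60: smallest pos >= 60 is 98 -> NA
Op 5: add NB@22 -> ring=[22:NB,98:NA]
Op 6: route key 38: smallest pos >= 38 is 98 -> NA
Op 7: remove NA -> ring=[22:NB]
Op 8: add NC@45 -> ring=[22:NB,45:NC]
Op 9: route key 30: smallest pos >= 30 is 45 -> NC
Op 10: route key 58: none >= 58, wrap to smallest pos 22 -> NB
Op 11: add ND@18 -> ring=[18:ND,22:NB,45:NC]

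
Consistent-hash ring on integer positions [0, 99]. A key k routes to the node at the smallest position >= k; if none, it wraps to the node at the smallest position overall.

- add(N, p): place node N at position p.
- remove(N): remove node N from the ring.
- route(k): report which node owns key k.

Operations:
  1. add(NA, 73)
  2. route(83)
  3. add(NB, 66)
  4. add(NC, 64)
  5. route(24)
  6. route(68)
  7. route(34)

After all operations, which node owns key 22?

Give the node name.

Answer: NC

Derivation:
Op 1: add NA@73 -> ring=[73:NA]
Op 2: route key 83: none >= 83, wrap to smallest pos 73 -> NA
Op 3: add NB@66 -> ring=[66:NB,73:NA]
Op 4: add NC@64 -> ring=[64:NC,66:NB,73:NA]
Op 5: route key 24: smallest pos >= 24 is 64 -> NC
Op 6: route key 68: smallest pos >= 68 is 73 -> NA
Op 7: route key 34: smallest pos >= 34 is 64 -> NC
Final route key 22: smallest pos >= 22 is 64 -> NC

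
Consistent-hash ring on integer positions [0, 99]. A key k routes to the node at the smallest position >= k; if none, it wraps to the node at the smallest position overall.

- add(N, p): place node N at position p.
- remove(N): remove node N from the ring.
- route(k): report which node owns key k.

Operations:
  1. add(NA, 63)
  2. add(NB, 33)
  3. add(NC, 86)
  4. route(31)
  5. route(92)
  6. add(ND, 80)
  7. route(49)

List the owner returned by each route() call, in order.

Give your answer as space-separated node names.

Answer: NB NB NA

Derivation:
Op 1: add NA@63 -> ring=[63:NA]
Op 2: add NB@33 -> ring=[33:NB,63:NA]
Op 3: add NC@86 -> ring=[33:NB,63:NA,86:NC]
Op 4: route key 31: smallest pos >= 31 is 33 -> NB
Op 5: route key 92: none >= 92, wrap to smallest pos 33 -> NB
Op 6: add ND@80 -> ring=[33:NB,63:NA,80:ND,86:NC]
Op 7: route key 49: smallest pos >= 49 is 63 -> NA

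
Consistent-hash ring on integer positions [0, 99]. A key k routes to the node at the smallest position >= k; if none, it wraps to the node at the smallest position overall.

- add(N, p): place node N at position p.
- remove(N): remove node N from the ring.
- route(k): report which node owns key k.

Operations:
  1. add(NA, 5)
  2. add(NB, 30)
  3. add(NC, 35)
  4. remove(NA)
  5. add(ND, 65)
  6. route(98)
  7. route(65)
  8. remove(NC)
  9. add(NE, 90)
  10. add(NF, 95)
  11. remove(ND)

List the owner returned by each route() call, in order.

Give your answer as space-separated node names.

Op 1: add NA@5 -> ring=[5:NA]
Op 2: add NB@30 -> ring=[5:NA,30:NB]
Op 3: add NC@35 -> ring=[5:NA,30:NB,35:NC]
Op 4: remove NA -> ring=[30:NB,35:NC]
Op 5: add ND@65 -> ring=[30:NB,35:NC,65:ND]
Op 6: route key 98: none >= 98, wrap to smallest pos 30 -> NB
Op 7: route key 65: smallest pos >= 65 is 65 -> ND
Op 8: remove NC -> ring=[30:NB,65:ND]
Op 9: add NE@90 -> ring=[30:NB,65:ND,90:NE]
Op 10: add NF@95 -> ring=[30:NB,65:ND,90:NE,95:NF]
Op 11: remove ND -> ring=[30:NB,90:NE,95:NF]

Answer: NB ND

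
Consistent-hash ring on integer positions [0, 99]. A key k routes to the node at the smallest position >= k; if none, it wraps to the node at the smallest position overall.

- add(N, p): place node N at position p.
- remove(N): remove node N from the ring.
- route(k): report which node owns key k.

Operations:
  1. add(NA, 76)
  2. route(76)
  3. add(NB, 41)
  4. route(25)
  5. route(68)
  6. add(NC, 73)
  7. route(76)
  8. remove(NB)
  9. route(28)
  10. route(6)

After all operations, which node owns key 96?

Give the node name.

Op 1: add NA@76 -> ring=[76:NA]
Op 2: route key 76: smallest pos >= 76 is 76 -> NA
Op 3: add NB@41 -> ring=[41:NB,76:NA]
Op 4: route key 25: smallest pos >= 25 is 41 -> NB
Op 5: route key 68: smallest pos >= 68 is 76 -> NA
Op 6: add NC@73 -> ring=[41:NB,73:NC,76:NA]
Op 7: route key 76: smallest pos >= 76 is 76 -> NA
Op 8: remove NB -> ring=[73:NC,76:NA]
Op 9: route key 28: smallest pos >= 28 is 73 -> NC
Op 10: route key 6: smallest pos >= 6 is 73 -> NC
Final route key 96: none >= 96, wrap to smallest pos 73 -> NC

Answer: NC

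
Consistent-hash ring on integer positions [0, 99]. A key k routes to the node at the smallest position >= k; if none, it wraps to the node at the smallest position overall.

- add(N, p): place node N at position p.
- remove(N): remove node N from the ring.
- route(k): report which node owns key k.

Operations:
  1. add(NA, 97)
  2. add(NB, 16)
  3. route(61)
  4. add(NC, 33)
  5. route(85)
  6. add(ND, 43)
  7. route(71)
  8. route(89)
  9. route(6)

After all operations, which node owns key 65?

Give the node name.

Op 1: add NA@97 -> ring=[97:NA]
Op 2: add NB@16 -> ring=[16:NB,97:NA]
Op 3: route key 61: smallest pos >= 61 is 97 -> NA
Op 4: add NC@33 -> ring=[16:NB,33:NC,97:NA]
Op 5: route key 85: smallest pos >= 85 is 97 -> NA
Op 6: add ND@43 -> ring=[16:NB,33:NC,43:ND,97:NA]
Op 7: route key 71: smallest pos >= 71 is 97 -> NA
Op 8: route key 89: smallest pos >= 89 is 97 -> NA
Op 9: route key 6: smallest pos >= 6 is 16 -> NB
Final route key 65: smallest pos >= 65 is 97 -> NA

Answer: NA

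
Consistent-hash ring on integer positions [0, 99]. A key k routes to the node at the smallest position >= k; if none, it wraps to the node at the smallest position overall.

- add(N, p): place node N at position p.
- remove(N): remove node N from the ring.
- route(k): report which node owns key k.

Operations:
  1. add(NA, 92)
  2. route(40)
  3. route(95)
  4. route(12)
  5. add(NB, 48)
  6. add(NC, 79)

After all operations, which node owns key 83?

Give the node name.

Op 1: add NA@92 -> ring=[92:NA]
Op 2: route key 40: smallest pos >= 40 is 92 -> NA
Op 3: route key 95: none >= 95, wrap to smallest pos 92 -> NA
Op 4: route key 12: smallest pos >= 12 is 92 -> NA
Op 5: add NB@48 -> ring=[48:NB,92:NA]
Op 6: add NC@79 -> ring=[48:NB,79:NC,92:NA]
Final route key 83: smallest pos >= 83 is 92 -> NA

Answer: NA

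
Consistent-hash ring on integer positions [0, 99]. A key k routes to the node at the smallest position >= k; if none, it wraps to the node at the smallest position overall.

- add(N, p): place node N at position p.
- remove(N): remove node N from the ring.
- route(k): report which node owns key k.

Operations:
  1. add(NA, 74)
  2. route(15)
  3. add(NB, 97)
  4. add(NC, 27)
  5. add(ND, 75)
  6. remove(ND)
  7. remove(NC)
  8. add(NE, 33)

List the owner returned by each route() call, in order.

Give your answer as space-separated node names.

Answer: NA

Derivation:
Op 1: add NA@74 -> ring=[74:NA]
Op 2: route key 15: smallest pos >= 15 is 74 -> NA
Op 3: add NB@97 -> ring=[74:NA,97:NB]
Op 4: add NC@27 -> ring=[27:NC,74:NA,97:NB]
Op 5: add ND@75 -> ring=[27:NC,74:NA,75:ND,97:NB]
Op 6: remove ND -> ring=[27:NC,74:NA,97:NB]
Op 7: remove NC -> ring=[74:NA,97:NB]
Op 8: add NE@33 -> ring=[33:NE,74:NA,97:NB]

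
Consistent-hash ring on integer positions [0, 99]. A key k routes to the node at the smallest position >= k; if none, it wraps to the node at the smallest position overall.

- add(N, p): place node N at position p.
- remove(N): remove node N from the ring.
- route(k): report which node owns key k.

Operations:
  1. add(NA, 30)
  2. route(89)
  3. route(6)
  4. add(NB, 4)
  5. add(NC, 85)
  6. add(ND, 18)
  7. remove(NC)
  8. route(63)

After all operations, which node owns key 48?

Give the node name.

Op 1: add NA@30 -> ring=[30:NA]
Op 2: route key 89: none >= 89, wrap to smallest pos 30 -> NA
Op 3: route key 6: smallest pos >= 6 is 30 -> NA
Op 4: add NB@4 -> ring=[4:NB,30:NA]
Op 5: add NC@85 -> ring=[4:NB,30:NA,85:NC]
Op 6: add ND@18 -> ring=[4:NB,18:ND,30:NA,85:NC]
Op 7: remove NC -> ring=[4:NB,18:ND,30:NA]
Op 8: route key 63: none >= 63, wrap to smallest pos 4 -> NB
Final route key 48: none >= 48, wrap to smallest pos 4 -> NB

Answer: NB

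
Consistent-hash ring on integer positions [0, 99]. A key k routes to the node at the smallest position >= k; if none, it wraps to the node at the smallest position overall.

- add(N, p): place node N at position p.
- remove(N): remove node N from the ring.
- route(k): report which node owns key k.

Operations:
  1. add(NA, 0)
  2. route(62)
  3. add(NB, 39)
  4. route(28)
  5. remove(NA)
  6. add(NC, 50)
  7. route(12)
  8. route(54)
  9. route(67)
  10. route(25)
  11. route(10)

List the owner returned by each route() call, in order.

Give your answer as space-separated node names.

Answer: NA NB NB NB NB NB NB

Derivation:
Op 1: add NA@0 -> ring=[0:NA]
Op 2: route key 62: none >= 62, wrap to smallest pos 0 -> NA
Op 3: add NB@39 -> ring=[0:NA,39:NB]
Op 4: route key 28: smallest pos >= 28 is 39 -> NB
Op 5: remove NA -> ring=[39:NB]
Op 6: add NC@50 -> ring=[39:NB,50:NC]
Op 7: route key 12: smallest pos >= 12 is 39 -> NB
Op 8: route key 54: none >= 54, wrap to smallest pos 39 -> NB
Op 9: route key 67: none >= 67, wrap to smallest pos 39 -> NB
Op 10: route key 25: smallest pos >= 25 is 39 -> NB
Op 11: route key 10: smallest pos >= 10 is 39 -> NB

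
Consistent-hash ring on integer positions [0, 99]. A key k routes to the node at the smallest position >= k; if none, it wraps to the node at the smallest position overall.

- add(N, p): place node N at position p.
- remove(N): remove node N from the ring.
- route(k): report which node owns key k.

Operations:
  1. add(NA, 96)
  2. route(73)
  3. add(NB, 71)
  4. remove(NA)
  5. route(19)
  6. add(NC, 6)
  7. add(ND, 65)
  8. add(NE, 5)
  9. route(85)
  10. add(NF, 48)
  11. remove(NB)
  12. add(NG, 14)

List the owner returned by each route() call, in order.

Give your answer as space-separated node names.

Op 1: add NA@96 -> ring=[96:NA]
Op 2: route key 73: smallest pos >= 73 is 96 -> NA
Op 3: add NB@71 -> ring=[71:NB,96:NA]
Op 4: remove NA -> ring=[71:NB]
Op 5: route key 19: smallest pos >= 19 is 71 -> NB
Op 6: add NC@6 -> ring=[6:NC,71:NB]
Op 7: add ND@65 -> ring=[6:NC,65:ND,71:NB]
Op 8: add NE@5 -> ring=[5:NE,6:NC,65:ND,71:NB]
Op 9: route key 85: none >= 85, wrap to smallest pos 5 -> NE
Op 10: add NF@48 -> ring=[5:NE,6:NC,48:NF,65:ND,71:NB]
Op 11: remove NB -> ring=[5:NE,6:NC,48:NF,65:ND]
Op 12: add NG@14 -> ring=[5:NE,6:NC,14:NG,48:NF,65:ND]

Answer: NA NB NE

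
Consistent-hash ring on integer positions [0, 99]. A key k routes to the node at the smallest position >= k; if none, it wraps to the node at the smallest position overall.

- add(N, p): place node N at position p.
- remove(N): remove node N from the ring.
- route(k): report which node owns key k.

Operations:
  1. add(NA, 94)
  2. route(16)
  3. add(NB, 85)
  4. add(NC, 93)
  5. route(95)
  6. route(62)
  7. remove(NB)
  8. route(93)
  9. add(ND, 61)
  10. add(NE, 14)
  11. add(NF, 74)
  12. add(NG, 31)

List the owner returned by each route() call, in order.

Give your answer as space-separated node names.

Answer: NA NB NB NC

Derivation:
Op 1: add NA@94 -> ring=[94:NA]
Op 2: route key 16: smallest pos >= 16 is 94 -> NA
Op 3: add NB@85 -> ring=[85:NB,94:NA]
Op 4: add NC@93 -> ring=[85:NB,93:NC,94:NA]
Op 5: route key 95: none >= 95, wrap to smallest pos 85 -> NB
Op 6: route key 62: smallest pos >= 62 is 85 -> NB
Op 7: remove NB -> ring=[93:NC,94:NA]
Op 8: route key 93: smallest pos >= 93 is 93 -> NC
Op 9: add ND@61 -> ring=[61:ND,93:NC,94:NA]
Op 10: add NE@14 -> ring=[14:NE,61:ND,93:NC,94:NA]
Op 11: add NF@74 -> ring=[14:NE,61:ND,74:NF,93:NC,94:NA]
Op 12: add NG@31 -> ring=[14:NE,31:NG,61:ND,74:NF,93:NC,94:NA]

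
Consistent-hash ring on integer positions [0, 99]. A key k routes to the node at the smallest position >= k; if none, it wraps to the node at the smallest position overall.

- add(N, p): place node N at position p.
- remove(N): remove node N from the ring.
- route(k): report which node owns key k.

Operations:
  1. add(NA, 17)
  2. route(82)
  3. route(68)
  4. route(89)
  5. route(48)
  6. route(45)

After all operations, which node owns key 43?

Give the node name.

Answer: NA

Derivation:
Op 1: add NA@17 -> ring=[17:NA]
Op 2: route key 82: none >= 82, wrap to smallest pos 17 -> NA
Op 3: route key 68: none >= 68, wrap to smallest pos 17 -> NA
Op 4: route key 89: none >= 89, wrap to smallest pos 17 -> NA
Op 5: route key 48: none >= 48, wrap to smallest pos 17 -> NA
Op 6: route key 45: none >= 45, wrap to smallest pos 17 -> NA
Final route key 43: none >= 43, wrap to smallest pos 17 -> NA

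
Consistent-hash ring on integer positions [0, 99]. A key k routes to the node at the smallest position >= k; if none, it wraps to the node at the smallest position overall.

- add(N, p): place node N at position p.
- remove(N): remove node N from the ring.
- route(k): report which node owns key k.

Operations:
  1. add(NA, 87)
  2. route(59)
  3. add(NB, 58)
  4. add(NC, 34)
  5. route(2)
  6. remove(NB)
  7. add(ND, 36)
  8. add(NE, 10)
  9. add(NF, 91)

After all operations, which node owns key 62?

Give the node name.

Op 1: add NA@87 -> ring=[87:NA]
Op 2: route key 59: smallest pos >= 59 is 87 -> NA
Op 3: add NB@58 -> ring=[58:NB,87:NA]
Op 4: add NC@34 -> ring=[34:NC,58:NB,87:NA]
Op 5: route key 2: smallest pos >= 2 is 34 -> NC
Op 6: remove NB -> ring=[34:NC,87:NA]
Op 7: add ND@36 -> ring=[34:NC,36:ND,87:NA]
Op 8: add NE@10 -> ring=[10:NE,34:NC,36:ND,87:NA]
Op 9: add NF@91 -> ring=[10:NE,34:NC,36:ND,87:NA,91:NF]
Final route key 62: smallest pos >= 62 is 87 -> NA

Answer: NA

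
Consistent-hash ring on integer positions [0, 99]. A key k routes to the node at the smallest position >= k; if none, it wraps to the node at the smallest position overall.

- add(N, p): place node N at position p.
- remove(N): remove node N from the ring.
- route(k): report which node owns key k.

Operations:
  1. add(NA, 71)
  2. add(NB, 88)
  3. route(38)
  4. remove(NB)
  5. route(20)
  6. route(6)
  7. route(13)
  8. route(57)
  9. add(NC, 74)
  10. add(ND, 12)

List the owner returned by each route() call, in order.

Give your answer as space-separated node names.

Answer: NA NA NA NA NA

Derivation:
Op 1: add NA@71 -> ring=[71:NA]
Op 2: add NB@88 -> ring=[71:NA,88:NB]
Op 3: route key 38: smallest pos >= 38 is 71 -> NA
Op 4: remove NB -> ring=[71:NA]
Op 5: route key 20: smallest pos >= 20 is 71 -> NA
Op 6: route key 6: smallest pos >= 6 is 71 -> NA
Op 7: route key 13: smallest pos >= 13 is 71 -> NA
Op 8: route key 57: smallest pos >= 57 is 71 -> NA
Op 9: add NC@74 -> ring=[71:NA,74:NC]
Op 10: add ND@12 -> ring=[12:ND,71:NA,74:NC]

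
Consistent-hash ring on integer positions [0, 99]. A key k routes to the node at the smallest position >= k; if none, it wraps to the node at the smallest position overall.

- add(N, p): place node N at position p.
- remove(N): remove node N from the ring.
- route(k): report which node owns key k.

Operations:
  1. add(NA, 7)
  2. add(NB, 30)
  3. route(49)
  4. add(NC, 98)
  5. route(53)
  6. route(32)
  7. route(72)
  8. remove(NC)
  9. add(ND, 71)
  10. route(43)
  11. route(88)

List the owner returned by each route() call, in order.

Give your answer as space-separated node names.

Op 1: add NA@7 -> ring=[7:NA]
Op 2: add NB@30 -> ring=[7:NA,30:NB]
Op 3: route key 49: none >= 49, wrap to smallest pos 7 -> NA
Op 4: add NC@98 -> ring=[7:NA,30:NB,98:NC]
Op 5: route key 53: smallest pos >= 53 is 98 -> NC
Op 6: route key 32: smallest pos >= 32 is 98 -> NC
Op 7: route key 72: smallest pos >= 72 is 98 -> NC
Op 8: remove NC -> ring=[7:NA,30:NB]
Op 9: add ND@71 -> ring=[7:NA,30:NB,71:ND]
Op 10: route key 43: smallest pos >= 43 is 71 -> ND
Op 11: route key 88: none >= 88, wrap to smallest pos 7 -> NA

Answer: NA NC NC NC ND NA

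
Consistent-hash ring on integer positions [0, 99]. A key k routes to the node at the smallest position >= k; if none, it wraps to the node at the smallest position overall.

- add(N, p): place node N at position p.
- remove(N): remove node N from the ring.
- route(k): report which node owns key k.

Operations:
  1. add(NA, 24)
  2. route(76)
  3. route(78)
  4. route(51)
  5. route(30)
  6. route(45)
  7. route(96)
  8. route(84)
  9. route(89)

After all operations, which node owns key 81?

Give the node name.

Answer: NA

Derivation:
Op 1: add NA@24 -> ring=[24:NA]
Op 2: route key 76: none >= 76, wrap to smallest pos 24 -> NA
Op 3: route key 78: none >= 78, wrap to smallest pos 24 -> NA
Op 4: route key 51: none >= 51, wrap to smallest pos 24 -> NA
Op 5: route key 30: none >= 30, wrap to smallest pos 24 -> NA
Op 6: route key 45: none >= 45, wrap to smallest pos 24 -> NA
Op 7: route key 96: none >= 96, wrap to smallest pos 24 -> NA
Op 8: route key 84: none >= 84, wrap to smallest pos 24 -> NA
Op 9: route key 89: none >= 89, wrap to smallest pos 24 -> NA
Final route key 81: none >= 81, wrap to smallest pos 24 -> NA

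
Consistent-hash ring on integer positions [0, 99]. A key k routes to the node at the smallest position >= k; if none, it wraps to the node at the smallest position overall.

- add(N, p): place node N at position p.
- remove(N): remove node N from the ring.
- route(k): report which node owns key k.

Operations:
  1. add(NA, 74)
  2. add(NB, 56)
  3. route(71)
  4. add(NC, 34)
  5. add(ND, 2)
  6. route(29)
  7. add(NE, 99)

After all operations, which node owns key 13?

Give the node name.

Answer: NC

Derivation:
Op 1: add NA@74 -> ring=[74:NA]
Op 2: add NB@56 -> ring=[56:NB,74:NA]
Op 3: route key 71: smallest pos >= 71 is 74 -> NA
Op 4: add NC@34 -> ring=[34:NC,56:NB,74:NA]
Op 5: add ND@2 -> ring=[2:ND,34:NC,56:NB,74:NA]
Op 6: route key 29: smallest pos >= 29 is 34 -> NC
Op 7: add NE@99 -> ring=[2:ND,34:NC,56:NB,74:NA,99:NE]
Final route key 13: smallest pos >= 13 is 34 -> NC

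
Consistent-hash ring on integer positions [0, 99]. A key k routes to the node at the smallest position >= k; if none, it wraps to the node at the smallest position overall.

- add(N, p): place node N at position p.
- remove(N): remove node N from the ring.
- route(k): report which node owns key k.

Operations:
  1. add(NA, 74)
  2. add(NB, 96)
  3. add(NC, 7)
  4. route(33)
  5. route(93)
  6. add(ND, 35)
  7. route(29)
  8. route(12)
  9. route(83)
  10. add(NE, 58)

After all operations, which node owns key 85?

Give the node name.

Answer: NB

Derivation:
Op 1: add NA@74 -> ring=[74:NA]
Op 2: add NB@96 -> ring=[74:NA,96:NB]
Op 3: add NC@7 -> ring=[7:NC,74:NA,96:NB]
Op 4: route key 33: smallest pos >= 33 is 74 -> NA
Op 5: route key 93: smallest pos >= 93 is 96 -> NB
Op 6: add ND@35 -> ring=[7:NC,35:ND,74:NA,96:NB]
Op 7: route key 29: smallest pos >= 29 is 35 -> ND
Op 8: route key 12: smallest pos >= 12 is 35 -> ND
Op 9: route key 83: smallest pos >= 83 is 96 -> NB
Op 10: add NE@58 -> ring=[7:NC,35:ND,58:NE,74:NA,96:NB]
Final route key 85: smallest pos >= 85 is 96 -> NB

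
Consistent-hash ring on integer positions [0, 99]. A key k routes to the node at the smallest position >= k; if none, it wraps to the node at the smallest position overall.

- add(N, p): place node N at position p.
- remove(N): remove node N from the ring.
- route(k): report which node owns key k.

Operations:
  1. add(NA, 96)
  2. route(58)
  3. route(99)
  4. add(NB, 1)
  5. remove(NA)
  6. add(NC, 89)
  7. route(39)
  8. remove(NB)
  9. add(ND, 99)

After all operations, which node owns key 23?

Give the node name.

Op 1: add NA@96 -> ring=[96:NA]
Op 2: route key 58: smallest pos >= 58 is 96 -> NA
Op 3: route key 99: none >= 99, wrap to smallest pos 96 -> NA
Op 4: add NB@1 -> ring=[1:NB,96:NA]
Op 5: remove NA -> ring=[1:NB]
Op 6: add NC@89 -> ring=[1:NB,89:NC]
Op 7: route key 39: smallest pos >= 39 is 89 -> NC
Op 8: remove NB -> ring=[89:NC]
Op 9: add ND@99 -> ring=[89:NC,99:ND]
Final route key 23: smallest pos >= 23 is 89 -> NC

Answer: NC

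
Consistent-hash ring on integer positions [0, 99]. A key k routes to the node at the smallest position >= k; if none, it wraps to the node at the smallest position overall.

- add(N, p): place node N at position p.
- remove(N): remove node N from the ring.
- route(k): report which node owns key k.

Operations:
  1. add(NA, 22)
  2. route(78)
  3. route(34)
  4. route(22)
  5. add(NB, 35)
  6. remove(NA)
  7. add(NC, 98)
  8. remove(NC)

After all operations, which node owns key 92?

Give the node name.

Op 1: add NA@22 -> ring=[22:NA]
Op 2: route key 78: none >= 78, wrap to smallest pos 22 -> NA
Op 3: route key 34: none >= 34, wrap to smallest pos 22 -> NA
Op 4: route key 22: smallest pos >= 22 is 22 -> NA
Op 5: add NB@35 -> ring=[22:NA,35:NB]
Op 6: remove NA -> ring=[35:NB]
Op 7: add NC@98 -> ring=[35:NB,98:NC]
Op 8: remove NC -> ring=[35:NB]
Final route key 92: none >= 92, wrap to smallest pos 35 -> NB

Answer: NB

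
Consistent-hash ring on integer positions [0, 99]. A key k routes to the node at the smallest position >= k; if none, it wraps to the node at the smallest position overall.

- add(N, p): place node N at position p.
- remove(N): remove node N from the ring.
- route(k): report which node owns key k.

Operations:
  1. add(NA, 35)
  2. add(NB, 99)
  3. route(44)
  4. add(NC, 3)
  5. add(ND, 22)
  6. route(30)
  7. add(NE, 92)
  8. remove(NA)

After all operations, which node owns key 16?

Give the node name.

Answer: ND

Derivation:
Op 1: add NA@35 -> ring=[35:NA]
Op 2: add NB@99 -> ring=[35:NA,99:NB]
Op 3: route key 44: smallest pos >= 44 is 99 -> NB
Op 4: add NC@3 -> ring=[3:NC,35:NA,99:NB]
Op 5: add ND@22 -> ring=[3:NC,22:ND,35:NA,99:NB]
Op 6: route key 30: smallest pos >= 30 is 35 -> NA
Op 7: add NE@92 -> ring=[3:NC,22:ND,35:NA,92:NE,99:NB]
Op 8: remove NA -> ring=[3:NC,22:ND,92:NE,99:NB]
Final route key 16: smallest pos >= 16 is 22 -> ND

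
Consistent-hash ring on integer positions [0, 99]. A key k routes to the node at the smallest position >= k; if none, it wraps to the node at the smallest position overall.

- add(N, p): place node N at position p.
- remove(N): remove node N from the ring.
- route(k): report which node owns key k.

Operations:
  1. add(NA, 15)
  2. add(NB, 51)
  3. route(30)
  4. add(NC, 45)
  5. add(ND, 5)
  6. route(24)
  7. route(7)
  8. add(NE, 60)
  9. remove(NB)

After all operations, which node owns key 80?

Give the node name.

Answer: ND

Derivation:
Op 1: add NA@15 -> ring=[15:NA]
Op 2: add NB@51 -> ring=[15:NA,51:NB]
Op 3: route key 30: smallest pos >= 30 is 51 -> NB
Op 4: add NC@45 -> ring=[15:NA,45:NC,51:NB]
Op 5: add ND@5 -> ring=[5:ND,15:NA,45:NC,51:NB]
Op 6: route key 24: smallest pos >= 24 is 45 -> NC
Op 7: route key 7: smallest pos >= 7 is 15 -> NA
Op 8: add NE@60 -> ring=[5:ND,15:NA,45:NC,51:NB,60:NE]
Op 9: remove NB -> ring=[5:ND,15:NA,45:NC,60:NE]
Final route key 80: none >= 80, wrap to smallest pos 5 -> ND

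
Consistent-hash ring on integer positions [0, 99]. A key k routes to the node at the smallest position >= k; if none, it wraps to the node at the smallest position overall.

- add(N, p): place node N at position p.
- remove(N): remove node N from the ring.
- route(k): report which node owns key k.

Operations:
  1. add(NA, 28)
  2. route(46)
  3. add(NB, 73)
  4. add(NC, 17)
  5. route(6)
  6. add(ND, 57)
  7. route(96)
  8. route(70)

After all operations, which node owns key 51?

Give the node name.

Op 1: add NA@28 -> ring=[28:NA]
Op 2: route key 46: none >= 46, wrap to smallest pos 28 -> NA
Op 3: add NB@73 -> ring=[28:NA,73:NB]
Op 4: add NC@17 -> ring=[17:NC,28:NA,73:NB]
Op 5: route key 6: smallest pos >= 6 is 17 -> NC
Op 6: add ND@57 -> ring=[17:NC,28:NA,57:ND,73:NB]
Op 7: route key 96: none >= 96, wrap to smallest pos 17 -> NC
Op 8: route key 70: smallest pos >= 70 is 73 -> NB
Final route key 51: smallest pos >= 51 is 57 -> ND

Answer: ND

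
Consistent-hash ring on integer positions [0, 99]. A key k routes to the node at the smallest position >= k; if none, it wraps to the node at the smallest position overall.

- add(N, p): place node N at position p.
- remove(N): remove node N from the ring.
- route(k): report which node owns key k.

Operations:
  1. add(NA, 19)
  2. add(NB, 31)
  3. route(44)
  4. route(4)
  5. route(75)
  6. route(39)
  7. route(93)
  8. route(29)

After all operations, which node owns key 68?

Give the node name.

Answer: NA

Derivation:
Op 1: add NA@19 -> ring=[19:NA]
Op 2: add NB@31 -> ring=[19:NA,31:NB]
Op 3: route key 44: none >= 44, wrap to smallest pos 19 -> NA
Op 4: route key 4: smallest pos >= 4 is 19 -> NA
Op 5: route key 75: none >= 75, wrap to smallest pos 19 -> NA
Op 6: route key 39: none >= 39, wrap to smallest pos 19 -> NA
Op 7: route key 93: none >= 93, wrap to smallest pos 19 -> NA
Op 8: route key 29: smallest pos >= 29 is 31 -> NB
Final route key 68: none >= 68, wrap to smallest pos 19 -> NA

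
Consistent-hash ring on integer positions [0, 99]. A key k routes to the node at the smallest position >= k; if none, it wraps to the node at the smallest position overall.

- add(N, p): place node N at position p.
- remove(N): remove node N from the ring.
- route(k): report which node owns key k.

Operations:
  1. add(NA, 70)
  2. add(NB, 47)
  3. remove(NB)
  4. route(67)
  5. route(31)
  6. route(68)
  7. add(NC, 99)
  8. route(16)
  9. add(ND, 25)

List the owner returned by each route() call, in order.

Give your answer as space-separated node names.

Op 1: add NA@70 -> ring=[70:NA]
Op 2: add NB@47 -> ring=[47:NB,70:NA]
Op 3: remove NB -> ring=[70:NA]
Op 4: route key 67: smallest pos >= 67 is 70 -> NA
Op 5: route key 31: smallest pos >= 31 is 70 -> NA
Op 6: route key 68: smallest pos >= 68 is 70 -> NA
Op 7: add NC@99 -> ring=[70:NA,99:NC]
Op 8: route key 16: smallest pos >= 16 is 70 -> NA
Op 9: add ND@25 -> ring=[25:ND,70:NA,99:NC]

Answer: NA NA NA NA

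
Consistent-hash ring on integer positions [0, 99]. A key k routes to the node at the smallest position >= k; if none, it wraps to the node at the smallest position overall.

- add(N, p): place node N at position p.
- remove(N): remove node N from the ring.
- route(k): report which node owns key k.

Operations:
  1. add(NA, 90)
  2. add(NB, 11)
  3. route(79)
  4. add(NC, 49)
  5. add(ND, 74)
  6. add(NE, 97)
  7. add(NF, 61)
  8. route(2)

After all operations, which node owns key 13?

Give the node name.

Op 1: add NA@90 -> ring=[90:NA]
Op 2: add NB@11 -> ring=[11:NB,90:NA]
Op 3: route key 79: smallest pos >= 79 is 90 -> NA
Op 4: add NC@49 -> ring=[11:NB,49:NC,90:NA]
Op 5: add ND@74 -> ring=[11:NB,49:NC,74:ND,90:NA]
Op 6: add NE@97 -> ring=[11:NB,49:NC,74:ND,90:NA,97:NE]
Op 7: add NF@61 -> ring=[11:NB,49:NC,61:NF,74:ND,90:NA,97:NE]
Op 8: route key 2: smallest pos >= 2 is 11 -> NB
Final route key 13: smallest pos >= 13 is 49 -> NC

Answer: NC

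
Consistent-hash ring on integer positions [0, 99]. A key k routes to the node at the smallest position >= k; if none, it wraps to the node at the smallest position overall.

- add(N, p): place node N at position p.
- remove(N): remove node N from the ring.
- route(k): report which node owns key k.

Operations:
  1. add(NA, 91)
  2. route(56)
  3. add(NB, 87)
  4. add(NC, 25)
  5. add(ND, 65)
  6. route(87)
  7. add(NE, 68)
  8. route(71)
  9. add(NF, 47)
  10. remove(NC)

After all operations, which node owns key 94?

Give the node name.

Op 1: add NA@91 -> ring=[91:NA]
Op 2: route key 56: smallest pos >= 56 is 91 -> NA
Op 3: add NB@87 -> ring=[87:NB,91:NA]
Op 4: add NC@25 -> ring=[25:NC,87:NB,91:NA]
Op 5: add ND@65 -> ring=[25:NC,65:ND,87:NB,91:NA]
Op 6: route key 87: smallest pos >= 87 is 87 -> NB
Op 7: add NE@68 -> ring=[25:NC,65:ND,68:NE,87:NB,91:NA]
Op 8: route key 71: smallest pos >= 71 is 87 -> NB
Op 9: add NF@47 -> ring=[25:NC,47:NF,65:ND,68:NE,87:NB,91:NA]
Op 10: remove NC -> ring=[47:NF,65:ND,68:NE,87:NB,91:NA]
Final route key 94: none >= 94, wrap to smallest pos 47 -> NF

Answer: NF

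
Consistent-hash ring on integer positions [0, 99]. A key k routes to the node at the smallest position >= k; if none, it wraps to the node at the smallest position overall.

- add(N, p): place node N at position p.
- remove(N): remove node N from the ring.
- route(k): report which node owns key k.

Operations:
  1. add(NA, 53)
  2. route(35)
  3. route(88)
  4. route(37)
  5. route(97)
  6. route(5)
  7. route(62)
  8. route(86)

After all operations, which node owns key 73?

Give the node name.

Op 1: add NA@53 -> ring=[53:NA]
Op 2: route key 35: smallest pos >= 35 is 53 -> NA
Op 3: route key 88: none >= 88, wrap to smallest pos 53 -> NA
Op 4: route key 37: smallest pos >= 37 is 53 -> NA
Op 5: route key 97: none >= 97, wrap to smallest pos 53 -> NA
Op 6: route key 5: smallest pos >= 5 is 53 -> NA
Op 7: route key 62: none >= 62, wrap to smallest pos 53 -> NA
Op 8: route key 86: none >= 86, wrap to smallest pos 53 -> NA
Final route key 73: none >= 73, wrap to smallest pos 53 -> NA

Answer: NA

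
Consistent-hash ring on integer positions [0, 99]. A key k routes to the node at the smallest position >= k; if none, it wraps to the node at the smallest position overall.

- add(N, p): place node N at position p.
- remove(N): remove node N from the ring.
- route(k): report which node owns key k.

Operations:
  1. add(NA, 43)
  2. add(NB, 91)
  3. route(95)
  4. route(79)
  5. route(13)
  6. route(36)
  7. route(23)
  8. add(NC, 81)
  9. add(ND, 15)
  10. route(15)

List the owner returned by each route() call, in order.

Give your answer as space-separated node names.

Answer: NA NB NA NA NA ND

Derivation:
Op 1: add NA@43 -> ring=[43:NA]
Op 2: add NB@91 -> ring=[43:NA,91:NB]
Op 3: route key 95: none >= 95, wrap to smallest pos 43 -> NA
Op 4: route key 79: smallest pos >= 79 is 91 -> NB
Op 5: route key 13: smallest pos >= 13 is 43 -> NA
Op 6: route key 36: smallest pos >= 36 is 43 -> NA
Op 7: route key 23: smallest pos >= 23 is 43 -> NA
Op 8: add NC@81 -> ring=[43:NA,81:NC,91:NB]
Op 9: add ND@15 -> ring=[15:ND,43:NA,81:NC,91:NB]
Op 10: route key 15: smallest pos >= 15 is 15 -> ND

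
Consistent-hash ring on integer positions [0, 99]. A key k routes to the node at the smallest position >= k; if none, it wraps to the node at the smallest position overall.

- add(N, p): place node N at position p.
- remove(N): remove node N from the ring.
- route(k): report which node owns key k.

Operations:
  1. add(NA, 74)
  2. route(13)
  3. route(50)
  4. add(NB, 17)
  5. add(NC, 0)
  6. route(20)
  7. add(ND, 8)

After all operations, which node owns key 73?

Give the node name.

Op 1: add NA@74 -> ring=[74:NA]
Op 2: route key 13: smallest pos >= 13 is 74 -> NA
Op 3: route key 50: smallest pos >= 50 is 74 -> NA
Op 4: add NB@17 -> ring=[17:NB,74:NA]
Op 5: add NC@0 -> ring=[0:NC,17:NB,74:NA]
Op 6: route key 20: smallest pos >= 20 is 74 -> NA
Op 7: add ND@8 -> ring=[0:NC,8:ND,17:NB,74:NA]
Final route key 73: smallest pos >= 73 is 74 -> NA

Answer: NA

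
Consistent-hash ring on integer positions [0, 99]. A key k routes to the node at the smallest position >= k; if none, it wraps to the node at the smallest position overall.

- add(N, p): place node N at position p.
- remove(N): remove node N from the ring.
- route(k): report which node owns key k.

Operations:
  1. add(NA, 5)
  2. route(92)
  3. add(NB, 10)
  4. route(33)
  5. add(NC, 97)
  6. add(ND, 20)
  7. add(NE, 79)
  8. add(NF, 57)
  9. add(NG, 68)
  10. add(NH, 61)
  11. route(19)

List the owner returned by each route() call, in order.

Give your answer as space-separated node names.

Answer: NA NA ND

Derivation:
Op 1: add NA@5 -> ring=[5:NA]
Op 2: route key 92: none >= 92, wrap to smallest pos 5 -> NA
Op 3: add NB@10 -> ring=[5:NA,10:NB]
Op 4: route key 33: none >= 33, wrap to smallest pos 5 -> NA
Op 5: add NC@97 -> ring=[5:NA,10:NB,97:NC]
Op 6: add ND@20 -> ring=[5:NA,10:NB,20:ND,97:NC]
Op 7: add NE@79 -> ring=[5:NA,10:NB,20:ND,79:NE,97:NC]
Op 8: add NF@57 -> ring=[5:NA,10:NB,20:ND,57:NF,79:NE,97:NC]
Op 9: add NG@68 -> ring=[5:NA,10:NB,20:ND,57:NF,68:NG,79:NE,97:NC]
Op 10: add NH@61 -> ring=[5:NA,10:NB,20:ND,57:NF,61:NH,68:NG,79:NE,97:NC]
Op 11: route key 19: smallest pos >= 19 is 20 -> ND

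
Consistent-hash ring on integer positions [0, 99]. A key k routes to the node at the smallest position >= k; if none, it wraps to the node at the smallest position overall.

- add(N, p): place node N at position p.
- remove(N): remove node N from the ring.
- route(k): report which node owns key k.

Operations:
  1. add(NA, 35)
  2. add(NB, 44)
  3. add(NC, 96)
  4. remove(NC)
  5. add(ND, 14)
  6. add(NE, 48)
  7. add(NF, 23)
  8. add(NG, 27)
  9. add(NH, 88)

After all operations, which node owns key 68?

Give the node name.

Op 1: add NA@35 -> ring=[35:NA]
Op 2: add NB@44 -> ring=[35:NA,44:NB]
Op 3: add NC@96 -> ring=[35:NA,44:NB,96:NC]
Op 4: remove NC -> ring=[35:NA,44:NB]
Op 5: add ND@14 -> ring=[14:ND,35:NA,44:NB]
Op 6: add NE@48 -> ring=[14:ND,35:NA,44:NB,48:NE]
Op 7: add NF@23 -> ring=[14:ND,23:NF,35:NA,44:NB,48:NE]
Op 8: add NG@27 -> ring=[14:ND,23:NF,27:NG,35:NA,44:NB,48:NE]
Op 9: add NH@88 -> ring=[14:ND,23:NF,27:NG,35:NA,44:NB,48:NE,88:NH]
Final route key 68: smallest pos >= 68 is 88 -> NH

Answer: NH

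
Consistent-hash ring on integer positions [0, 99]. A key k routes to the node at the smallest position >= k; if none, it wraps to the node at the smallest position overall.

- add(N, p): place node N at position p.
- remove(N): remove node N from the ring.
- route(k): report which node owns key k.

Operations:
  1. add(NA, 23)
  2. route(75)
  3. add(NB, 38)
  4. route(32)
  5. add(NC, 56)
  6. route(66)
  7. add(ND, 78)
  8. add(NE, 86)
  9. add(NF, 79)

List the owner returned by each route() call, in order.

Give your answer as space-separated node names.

Answer: NA NB NA

Derivation:
Op 1: add NA@23 -> ring=[23:NA]
Op 2: route key 75: none >= 75, wrap to smallest pos 23 -> NA
Op 3: add NB@38 -> ring=[23:NA,38:NB]
Op 4: route key 32: smallest pos >= 32 is 38 -> NB
Op 5: add NC@56 -> ring=[23:NA,38:NB,56:NC]
Op 6: route key 66: none >= 66, wrap to smallest pos 23 -> NA
Op 7: add ND@78 -> ring=[23:NA,38:NB,56:NC,78:ND]
Op 8: add NE@86 -> ring=[23:NA,38:NB,56:NC,78:ND,86:NE]
Op 9: add NF@79 -> ring=[23:NA,38:NB,56:NC,78:ND,79:NF,86:NE]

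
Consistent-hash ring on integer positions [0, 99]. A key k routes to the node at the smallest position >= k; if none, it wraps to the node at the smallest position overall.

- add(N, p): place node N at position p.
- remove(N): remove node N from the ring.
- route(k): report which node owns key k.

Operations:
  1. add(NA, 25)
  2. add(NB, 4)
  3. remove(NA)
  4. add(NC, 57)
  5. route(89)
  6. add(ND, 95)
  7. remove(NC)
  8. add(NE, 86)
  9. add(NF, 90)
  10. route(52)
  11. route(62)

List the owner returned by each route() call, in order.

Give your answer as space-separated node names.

Answer: NB NE NE

Derivation:
Op 1: add NA@25 -> ring=[25:NA]
Op 2: add NB@4 -> ring=[4:NB,25:NA]
Op 3: remove NA -> ring=[4:NB]
Op 4: add NC@57 -> ring=[4:NB,57:NC]
Op 5: route key 89: none >= 89, wrap to smallest pos 4 -> NB
Op 6: add ND@95 -> ring=[4:NB,57:NC,95:ND]
Op 7: remove NC -> ring=[4:NB,95:ND]
Op 8: add NE@86 -> ring=[4:NB,86:NE,95:ND]
Op 9: add NF@90 -> ring=[4:NB,86:NE,90:NF,95:ND]
Op 10: route key 52: smallest pos >= 52 is 86 -> NE
Op 11: route key 62: smallest pos >= 62 is 86 -> NE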